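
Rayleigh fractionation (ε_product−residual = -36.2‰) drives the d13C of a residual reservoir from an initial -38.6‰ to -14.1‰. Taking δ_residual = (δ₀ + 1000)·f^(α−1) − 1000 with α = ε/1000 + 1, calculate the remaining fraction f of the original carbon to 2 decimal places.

α − 1 = ε/1000 = -0.0362
(δ_res + 1000)/(δ₀ + 1000) = (-14.1 + 1000)/(-38.6 + 1000) = 985.9/961.4 = 1.025484
f = 1.025484^(1/-0.0362) = exp(ln(1.025484)/-0.0362) = exp(0.02516/-0.0362)
f = exp(-0.6951) = 0.4990

0.50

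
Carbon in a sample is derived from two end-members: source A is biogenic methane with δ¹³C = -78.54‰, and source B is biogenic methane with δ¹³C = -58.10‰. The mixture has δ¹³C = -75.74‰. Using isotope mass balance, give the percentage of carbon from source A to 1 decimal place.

δ_mix = f_A·δ_A + (1 − f_A)·δ_B  ⇒  f_A = (δ_mix − δ_B)/(δ_A − δ_B)
f_A = (-75.74 − (-58.10)) / (-78.54 − (-58.10))
f_A = -17.64 / -20.44 = 0.8630

86.3%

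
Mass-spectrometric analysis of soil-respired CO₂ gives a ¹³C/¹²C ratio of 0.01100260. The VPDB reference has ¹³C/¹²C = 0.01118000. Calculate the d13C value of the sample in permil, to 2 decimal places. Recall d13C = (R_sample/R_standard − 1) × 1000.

d13C = (R_sample / R_standard − 1) × 1000
R_sample / R_standard = 0.01100260 / 0.01118000 = 0.984132
d13C = (0.984132 − 1) × 1000 = -15.868 permil

-15.87 permil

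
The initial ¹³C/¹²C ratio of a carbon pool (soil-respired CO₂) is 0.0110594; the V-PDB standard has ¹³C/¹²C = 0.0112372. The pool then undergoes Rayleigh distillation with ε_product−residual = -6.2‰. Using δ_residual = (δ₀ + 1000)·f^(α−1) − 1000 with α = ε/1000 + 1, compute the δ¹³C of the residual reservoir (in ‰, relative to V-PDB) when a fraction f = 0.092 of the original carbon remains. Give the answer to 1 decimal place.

δ₀ = (0.0110594/0.0112372 − 1)×1000 = (0.984178 − 1)×1000 = -15.822‰
α − 1 = ε/1000 = -0.0062
f^(α−1) = 0.092^(-0.0062) = 1.014903
δ_res = (-15.822 + 1000) × 1.014903 − 1000 = 998.845 − 1000 = -1.16‰

-1.2‰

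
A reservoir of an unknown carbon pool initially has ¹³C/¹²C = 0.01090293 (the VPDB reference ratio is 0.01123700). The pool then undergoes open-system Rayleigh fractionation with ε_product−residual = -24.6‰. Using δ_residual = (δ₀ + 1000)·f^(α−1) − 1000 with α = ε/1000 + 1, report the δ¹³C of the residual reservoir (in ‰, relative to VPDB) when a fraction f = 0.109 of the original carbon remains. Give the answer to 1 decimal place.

δ₀ = (0.01090293/0.01123700 − 1)×1000 = (0.970271 − 1)×1000 = -29.729‰
α − 1 = ε/1000 = -0.0246
f^(α−1) = 0.109^(-0.0246) = 1.056037
δ_res = (-29.729 + 1000) × 1.056037 − 1000 = 1024.642 − 1000 = 24.64‰

24.6‰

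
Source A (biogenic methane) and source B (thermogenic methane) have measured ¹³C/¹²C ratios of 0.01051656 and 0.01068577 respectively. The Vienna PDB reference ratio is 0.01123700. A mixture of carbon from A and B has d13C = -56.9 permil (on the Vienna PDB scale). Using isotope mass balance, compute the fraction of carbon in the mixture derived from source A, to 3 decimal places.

δ_A = (0.01051656/0.01123700 − 1)×1000 = (0.935887 − 1)×1000 = -64.113 permil
δ_B = (0.01068577/0.01123700 − 1)×1000 = (0.950945 − 1)×1000 = -49.055 permil
f_A = (δ_mix − δ_B)/(δ_A − δ_B) = (-56.9 − (-49.055))/(-64.113 − (-49.055))
f_A = -7.845 / -15.058 = 0.5210

0.521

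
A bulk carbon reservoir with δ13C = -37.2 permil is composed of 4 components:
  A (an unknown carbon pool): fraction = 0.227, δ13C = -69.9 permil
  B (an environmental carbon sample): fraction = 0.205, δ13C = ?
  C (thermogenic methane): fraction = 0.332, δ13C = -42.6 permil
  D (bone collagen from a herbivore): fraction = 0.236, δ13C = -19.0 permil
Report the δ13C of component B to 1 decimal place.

-13.2 permil

Isotope mass balance: δ_bulk = Σ fᵢ·δᵢ.
-37.2 = 0.227×(-69.9) + 0.205×δ_B + 0.332×(-42.6) + 0.236×(-19.0)
0.205·δ_B = -37.2 − (-34.495) = -2.706
δ_B = -2.706 / 0.205 = -13.20 permil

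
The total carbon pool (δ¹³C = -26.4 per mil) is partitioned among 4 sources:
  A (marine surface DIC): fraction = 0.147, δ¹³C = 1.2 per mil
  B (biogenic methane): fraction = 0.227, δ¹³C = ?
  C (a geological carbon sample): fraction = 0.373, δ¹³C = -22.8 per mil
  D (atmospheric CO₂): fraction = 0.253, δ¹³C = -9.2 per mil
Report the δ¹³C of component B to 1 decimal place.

-69.4 per mil

Isotope mass balance: δ_bulk = Σ fᵢ·δᵢ.
-26.4 = 0.147×(1.2) + 0.227×δ_B + 0.373×(-22.8) + 0.253×(-9.2)
0.227·δ_B = -26.4 − (-10.656) = -15.744
δ_B = -15.744 / 0.227 = -69.36 per mil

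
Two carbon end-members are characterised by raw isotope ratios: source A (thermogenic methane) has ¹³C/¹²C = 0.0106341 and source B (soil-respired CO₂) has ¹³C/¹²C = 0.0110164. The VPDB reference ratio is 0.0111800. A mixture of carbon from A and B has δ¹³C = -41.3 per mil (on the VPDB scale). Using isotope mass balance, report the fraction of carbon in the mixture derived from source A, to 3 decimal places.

0.780

δ_A = (0.0106341/0.0111800 − 1)×1000 = (0.951172 − 1)×1000 = -48.828 per mil
δ_B = (0.0110164/0.0111800 − 1)×1000 = (0.985367 − 1)×1000 = -14.633 per mil
f_A = (δ_mix − δ_B)/(δ_A − δ_B) = (-41.3 − (-14.633))/(-48.828 − (-14.633))
f_A = -26.667 / -34.195 = 0.7798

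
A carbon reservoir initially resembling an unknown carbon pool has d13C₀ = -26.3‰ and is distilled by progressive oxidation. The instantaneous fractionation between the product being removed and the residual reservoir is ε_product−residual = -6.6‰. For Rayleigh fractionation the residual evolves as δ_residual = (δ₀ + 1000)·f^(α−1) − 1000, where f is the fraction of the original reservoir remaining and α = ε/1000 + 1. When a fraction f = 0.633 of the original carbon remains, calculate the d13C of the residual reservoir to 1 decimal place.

Rayleigh residual: δ_res = (δ₀ + 1000)·f^(α−1) − 1000
α = ε/1000 + 1 = 0.99340, so α − 1 = -0.00660
f^(α−1) = 0.633^(-0.00660) = 1.003023
δ_res = (-26.3 + 1000) × 1.003023 − 1000 = 976.643 − 1000 = -23.36‰

-23.4‰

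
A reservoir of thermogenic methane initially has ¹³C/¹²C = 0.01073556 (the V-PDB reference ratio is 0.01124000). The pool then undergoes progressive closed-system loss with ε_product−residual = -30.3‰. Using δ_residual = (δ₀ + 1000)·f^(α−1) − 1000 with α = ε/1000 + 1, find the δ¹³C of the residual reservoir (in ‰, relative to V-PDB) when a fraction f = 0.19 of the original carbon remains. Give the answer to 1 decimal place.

4.4‰

δ₀ = (0.01073556/0.01124000 − 1)×1000 = (0.955121 − 1)×1000 = -44.879‰
α − 1 = ε/1000 = -0.0303
f^(α−1) = 0.19^(-0.0303) = 1.051608
δ_res = (-44.879 + 1000) × 1.051608 − 1000 = 1004.413 − 1000 = 4.41‰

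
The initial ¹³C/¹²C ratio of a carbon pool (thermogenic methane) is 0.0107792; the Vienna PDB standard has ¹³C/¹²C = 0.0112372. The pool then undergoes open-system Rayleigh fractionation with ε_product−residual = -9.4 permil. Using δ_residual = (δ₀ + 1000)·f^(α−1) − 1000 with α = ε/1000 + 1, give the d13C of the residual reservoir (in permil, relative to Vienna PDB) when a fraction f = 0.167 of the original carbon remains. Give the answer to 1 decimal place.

-24.5 permil

δ₀ = (0.0107792/0.0112372 − 1)×1000 = (0.959243 − 1)×1000 = -40.757 permil
α − 1 = ε/1000 = -0.0094
f^(α−1) = 0.167^(-0.0094) = 1.016966
δ_res = (-40.757 + 1000) × 1.016966 − 1000 = 975.517 − 1000 = -24.48 permil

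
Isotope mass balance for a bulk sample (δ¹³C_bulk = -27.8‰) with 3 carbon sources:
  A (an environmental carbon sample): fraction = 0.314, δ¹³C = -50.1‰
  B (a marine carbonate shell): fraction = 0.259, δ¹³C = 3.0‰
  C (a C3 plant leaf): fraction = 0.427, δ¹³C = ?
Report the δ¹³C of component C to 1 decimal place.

-30.1‰

Isotope mass balance: δ_bulk = Σ fᵢ·δᵢ.
-27.8 = 0.314×(-50.1) + 0.259×(3.0) + 0.427×δ_C
0.427·δ_C = -27.8 − (-14.954) = -12.846
δ_C = -12.846 / 0.427 = -30.08‰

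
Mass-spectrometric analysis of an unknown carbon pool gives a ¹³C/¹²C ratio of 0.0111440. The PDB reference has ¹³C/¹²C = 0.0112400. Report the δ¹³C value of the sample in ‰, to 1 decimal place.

-8.5‰

δ¹³C = (R_sample / R_standard − 1) × 1000
R_sample / R_standard = 0.0111440 / 0.0112400 = 0.991459
δ¹³C = (0.991459 − 1) × 1000 = -8.54‰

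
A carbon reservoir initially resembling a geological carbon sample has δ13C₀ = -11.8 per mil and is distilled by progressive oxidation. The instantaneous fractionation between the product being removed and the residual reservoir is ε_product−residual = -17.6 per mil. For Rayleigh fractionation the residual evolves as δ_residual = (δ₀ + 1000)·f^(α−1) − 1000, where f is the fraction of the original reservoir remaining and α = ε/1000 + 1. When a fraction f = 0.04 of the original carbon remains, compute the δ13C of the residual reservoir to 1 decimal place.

Rayleigh residual: δ_res = (δ₀ + 1000)·f^(α−1) − 1000
α = ε/1000 + 1 = 0.98240, so α − 1 = -0.01760
f^(α−1) = 0.04^(-0.01760) = 1.058288
δ_res = (-11.8 + 1000) × 1.058288 − 1000 = 1045.800 − 1000 = 45.80 per mil

45.8 per mil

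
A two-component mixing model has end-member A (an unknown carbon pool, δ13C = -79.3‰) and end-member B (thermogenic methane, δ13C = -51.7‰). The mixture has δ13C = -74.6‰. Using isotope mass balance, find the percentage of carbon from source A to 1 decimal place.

δ_mix = f_A·δ_A + (1 − f_A)·δ_B  ⇒  f_A = (δ_mix − δ_B)/(δ_A − δ_B)
f_A = (-74.6 − (-51.7)) / (-79.3 − (-51.7))
f_A = -22.9 / -27.6 = 0.8297

83.0%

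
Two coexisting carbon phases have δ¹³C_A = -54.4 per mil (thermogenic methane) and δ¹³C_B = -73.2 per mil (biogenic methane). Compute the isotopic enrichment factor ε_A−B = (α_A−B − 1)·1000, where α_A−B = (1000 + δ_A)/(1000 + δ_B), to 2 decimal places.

α_A−B = (1000 + -54.4) / (1000 + -73.2) = 945.6 / 926.8 = 1.020285
ε_A−B = (1.020285 − 1) × 1000 = 20.285 per mil
(The approximation ε ≈ δ_A − δ_B would give 18.8 per mil.)

20.28 per mil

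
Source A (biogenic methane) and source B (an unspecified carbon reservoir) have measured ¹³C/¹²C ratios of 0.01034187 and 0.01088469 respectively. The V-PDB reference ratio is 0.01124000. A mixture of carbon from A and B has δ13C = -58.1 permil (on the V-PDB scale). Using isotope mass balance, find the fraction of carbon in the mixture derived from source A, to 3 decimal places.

0.548

δ_A = (0.01034187/0.01124000 − 1)×1000 = (0.920095 − 1)×1000 = -79.905 permil
δ_B = (0.01088469/0.01124000 − 1)×1000 = (0.968389 − 1)×1000 = -31.611 permil
f_A = (δ_mix − δ_B)/(δ_A − δ_B) = (-58.1 − (-31.611))/(-79.905 − (-31.611))
f_A = -26.489 / -48.294 = 0.5485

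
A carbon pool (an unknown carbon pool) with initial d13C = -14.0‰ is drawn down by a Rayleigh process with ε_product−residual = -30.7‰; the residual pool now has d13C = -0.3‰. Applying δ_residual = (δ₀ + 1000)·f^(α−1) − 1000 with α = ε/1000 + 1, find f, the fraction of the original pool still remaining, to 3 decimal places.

0.638

α − 1 = ε/1000 = -0.0307
(δ_res + 1000)/(δ₀ + 1000) = (-0.3 + 1000)/(-14.0 + 1000) = 999.7/986.0 = 1.013895
f = 1.013895^(1/-0.0307) = exp(ln(1.013895)/-0.0307) = exp(0.01380/-0.0307)
f = exp(-0.4495) = 0.6380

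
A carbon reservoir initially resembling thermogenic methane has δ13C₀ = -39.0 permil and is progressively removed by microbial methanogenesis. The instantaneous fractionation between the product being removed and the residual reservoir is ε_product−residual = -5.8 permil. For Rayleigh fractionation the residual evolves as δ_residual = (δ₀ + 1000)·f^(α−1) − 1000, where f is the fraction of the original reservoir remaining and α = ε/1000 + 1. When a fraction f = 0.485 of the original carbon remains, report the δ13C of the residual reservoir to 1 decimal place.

Rayleigh residual: δ_res = (δ₀ + 1000)·f^(α−1) − 1000
α = ε/1000 + 1 = 0.99420, so α − 1 = -0.00580
f^(α−1) = 0.485^(-0.00580) = 1.004206
δ_res = (-39.0 + 1000) × 1.004206 − 1000 = 965.042 − 1000 = -34.96 permil

-35.0 permil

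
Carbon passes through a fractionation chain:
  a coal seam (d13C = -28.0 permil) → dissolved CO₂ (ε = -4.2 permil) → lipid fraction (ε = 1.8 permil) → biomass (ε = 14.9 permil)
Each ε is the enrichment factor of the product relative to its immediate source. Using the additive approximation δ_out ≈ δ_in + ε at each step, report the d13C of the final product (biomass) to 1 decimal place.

-15.5 permil

step 1: δ ≈ -28.0 + (-4.2) = -32.2 permil
step 2: δ ≈ -32.2 + (1.8) = -30.4 permil
step 3: δ ≈ -30.4 + (14.9) = -15.5 permil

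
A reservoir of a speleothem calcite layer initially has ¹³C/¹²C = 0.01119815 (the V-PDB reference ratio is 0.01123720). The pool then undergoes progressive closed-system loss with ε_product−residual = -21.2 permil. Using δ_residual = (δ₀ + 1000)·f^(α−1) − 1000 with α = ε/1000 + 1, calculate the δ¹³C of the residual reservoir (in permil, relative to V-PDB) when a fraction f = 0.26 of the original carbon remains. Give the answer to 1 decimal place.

25.4 permil

δ₀ = (0.01119815/0.01123720 − 1)×1000 = (0.996525 − 1)×1000 = -3.475 permil
α − 1 = ε/1000 = -0.0212
f^(α−1) = 0.26^(-0.0212) = 1.028970
δ_res = (-3.475 + 1000) × 1.028970 − 1000 = 1025.394 − 1000 = 25.39 permil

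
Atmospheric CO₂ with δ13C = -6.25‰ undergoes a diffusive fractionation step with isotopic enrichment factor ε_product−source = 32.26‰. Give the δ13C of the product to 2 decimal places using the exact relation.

25.81‰

Exactly, δ_product = (δ_source + 1000)·(ε/1000 + 1) − 1000.
δ_product = (-6.25 + 1000) × (32.26/1000 + 1) − 1000
δ_product = 25.808‰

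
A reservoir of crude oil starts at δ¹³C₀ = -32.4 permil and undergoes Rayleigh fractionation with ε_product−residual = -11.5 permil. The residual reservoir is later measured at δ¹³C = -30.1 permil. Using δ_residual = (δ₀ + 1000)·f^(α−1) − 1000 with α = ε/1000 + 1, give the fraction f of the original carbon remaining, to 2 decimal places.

α − 1 = ε/1000 = -0.0115
(δ_res + 1000)/(δ₀ + 1000) = (-30.1 + 1000)/(-32.4 + 1000) = 969.9/967.6 = 1.002377
f = 1.002377^(1/-0.0115) = exp(ln(1.002377)/-0.0115) = exp(0.00237/-0.0115)
f = exp(-0.2065) = 0.8135

0.81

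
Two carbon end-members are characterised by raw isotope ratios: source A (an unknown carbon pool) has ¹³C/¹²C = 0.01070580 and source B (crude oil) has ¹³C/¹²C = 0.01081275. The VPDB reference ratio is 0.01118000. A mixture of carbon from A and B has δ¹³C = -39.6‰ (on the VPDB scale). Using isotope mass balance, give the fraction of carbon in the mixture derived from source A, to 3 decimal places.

δ_A = (0.01070580/0.01118000 − 1)×1000 = (0.957585 − 1)×1000 = -42.415‰
δ_B = (0.01081275/0.01118000 − 1)×1000 = (0.967151 − 1)×1000 = -32.849‰
f_A = (δ_mix − δ_B)/(δ_A − δ_B) = (-39.6 − (-32.849))/(-42.415 − (-32.849))
f_A = -6.751 / -9.566 = 0.7057

0.706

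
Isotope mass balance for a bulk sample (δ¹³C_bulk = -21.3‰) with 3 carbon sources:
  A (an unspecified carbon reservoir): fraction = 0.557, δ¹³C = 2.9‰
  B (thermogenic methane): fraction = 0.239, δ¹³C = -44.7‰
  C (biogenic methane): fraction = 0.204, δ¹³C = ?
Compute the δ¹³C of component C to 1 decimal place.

-60.0‰

Isotope mass balance: δ_bulk = Σ fᵢ·δᵢ.
-21.3 = 0.557×(2.9) + 0.239×(-44.7) + 0.204×δ_C
0.204·δ_C = -21.3 − (-9.068) = -12.232
δ_C = -12.232 / 0.204 = -59.96‰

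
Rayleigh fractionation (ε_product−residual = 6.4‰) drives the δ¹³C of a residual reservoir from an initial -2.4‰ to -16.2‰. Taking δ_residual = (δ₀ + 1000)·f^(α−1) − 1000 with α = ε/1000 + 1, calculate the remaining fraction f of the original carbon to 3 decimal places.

α − 1 = ε/1000 = 0.0064
(δ_res + 1000)/(δ₀ + 1000) = (-16.2 + 1000)/(-2.4 + 1000) = 983.8/997.6 = 0.986167
f = 0.986167^(1/0.0064) = exp(ln(0.986167)/0.0064) = exp(-0.01393/0.0064)
f = exp(-2.1765) = 0.1134

0.113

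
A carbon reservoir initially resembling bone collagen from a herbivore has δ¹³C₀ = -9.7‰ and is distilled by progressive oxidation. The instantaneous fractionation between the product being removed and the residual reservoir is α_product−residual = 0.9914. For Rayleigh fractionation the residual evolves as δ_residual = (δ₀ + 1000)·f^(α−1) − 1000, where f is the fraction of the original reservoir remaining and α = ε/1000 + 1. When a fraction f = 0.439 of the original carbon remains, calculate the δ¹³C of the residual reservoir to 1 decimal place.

-2.7‰

Rayleigh residual: δ_res = (δ₀ + 1000)·f^(α−1) − 1000
α − 1 = -0.00860
f^(α−1) = 0.439^(-0.00860) = 1.007105
δ_res = (-9.7 + 1000) × 1.007105 − 1000 = 997.336 − 1000 = -2.66‰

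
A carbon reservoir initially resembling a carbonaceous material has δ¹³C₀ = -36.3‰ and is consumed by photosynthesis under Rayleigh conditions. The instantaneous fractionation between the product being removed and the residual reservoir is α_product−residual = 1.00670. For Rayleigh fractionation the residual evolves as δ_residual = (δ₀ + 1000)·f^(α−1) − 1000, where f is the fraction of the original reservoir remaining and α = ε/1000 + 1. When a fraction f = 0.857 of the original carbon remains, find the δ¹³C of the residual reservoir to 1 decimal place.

Rayleigh residual: δ_res = (δ₀ + 1000)·f^(α−1) − 1000
α − 1 = 0.00670
f^(α−1) = 0.857^(0.00670) = 0.998967
δ_res = (-36.3 + 1000) × 0.998967 − 1000 = 962.704 − 1000 = -37.30‰

-37.3‰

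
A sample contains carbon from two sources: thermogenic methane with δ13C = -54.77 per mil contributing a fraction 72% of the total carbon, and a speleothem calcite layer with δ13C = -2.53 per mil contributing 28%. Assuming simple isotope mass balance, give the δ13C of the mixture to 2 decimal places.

δ_mix = f_A·δ_A + f_B·δ_B
δ_mix = 0.72 × (-54.77) + 0.28 × (-2.53)
δ_mix = -39.434 + -0.708 = -40.143 per mil

-40.14 per mil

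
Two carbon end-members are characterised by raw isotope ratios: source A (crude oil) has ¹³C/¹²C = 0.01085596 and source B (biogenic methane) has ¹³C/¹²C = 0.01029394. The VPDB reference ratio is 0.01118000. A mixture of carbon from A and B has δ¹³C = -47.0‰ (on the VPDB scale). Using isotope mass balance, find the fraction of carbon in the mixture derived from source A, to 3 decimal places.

δ_A = (0.01085596/0.01118000 − 1)×1000 = (0.971016 − 1)×1000 = -28.984‰
δ_B = (0.01029394/0.01118000 − 1)×1000 = (0.920746 − 1)×1000 = -79.254‰
f_A = (δ_mix − δ_B)/(δ_A − δ_B) = (-47.0 − (-79.254))/(-28.984 − (-79.254))
f_A = 32.254 / 50.270 = 0.6416

0.642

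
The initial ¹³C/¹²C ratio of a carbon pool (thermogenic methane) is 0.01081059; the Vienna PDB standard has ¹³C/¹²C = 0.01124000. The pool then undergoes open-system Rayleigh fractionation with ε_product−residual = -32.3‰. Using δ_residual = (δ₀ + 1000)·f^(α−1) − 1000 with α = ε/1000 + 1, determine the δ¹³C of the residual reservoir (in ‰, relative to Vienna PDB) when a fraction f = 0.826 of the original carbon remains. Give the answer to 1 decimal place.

-32.2‰

δ₀ = (0.01081059/0.01124000 − 1)×1000 = (0.961796 − 1)×1000 = -38.204‰
α − 1 = ε/1000 = -0.0323
f^(α−1) = 0.826^(-0.0323) = 1.006194
δ_res = (-38.204 + 1000) × 1.006194 − 1000 = 967.753 − 1000 = -32.25‰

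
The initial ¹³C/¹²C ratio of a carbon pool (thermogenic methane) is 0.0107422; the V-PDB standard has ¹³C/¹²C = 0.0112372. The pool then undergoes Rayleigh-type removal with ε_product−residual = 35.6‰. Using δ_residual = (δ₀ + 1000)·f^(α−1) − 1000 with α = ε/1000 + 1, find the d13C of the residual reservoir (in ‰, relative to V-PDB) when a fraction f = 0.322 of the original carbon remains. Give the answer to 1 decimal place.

δ₀ = (0.0107422/0.0112372 − 1)×1000 = (0.955950 − 1)×1000 = -44.050‰
α − 1 = ε/1000 = 0.0356
f^(α−1) = 0.322^(0.0356) = 0.960461
δ_res = (-44.050 + 1000) × 0.960461 − 1000 = 918.152 − 1000 = -81.85‰

-81.8‰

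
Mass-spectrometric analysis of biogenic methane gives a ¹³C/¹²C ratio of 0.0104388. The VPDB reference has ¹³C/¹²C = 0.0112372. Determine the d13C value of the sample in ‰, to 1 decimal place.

-71.0‰

d13C = (R_sample / R_standard − 1) × 1000
R_sample / R_standard = 0.0104388 / 0.0112372 = 0.928950
d13C = (0.928950 − 1) × 1000 = -71.05‰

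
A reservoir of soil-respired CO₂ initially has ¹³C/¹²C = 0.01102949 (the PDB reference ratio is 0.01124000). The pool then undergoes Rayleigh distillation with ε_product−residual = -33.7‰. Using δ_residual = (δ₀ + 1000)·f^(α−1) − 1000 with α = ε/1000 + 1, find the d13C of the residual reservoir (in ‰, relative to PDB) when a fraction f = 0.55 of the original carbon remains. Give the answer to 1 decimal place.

1.2‰

δ₀ = (0.01102949/0.01124000 − 1)×1000 = (0.981271 − 1)×1000 = -18.729‰
α − 1 = ε/1000 = -0.0337
f^(α−1) = 0.55^(-0.0337) = 1.020351
δ_res = (-18.729 + 1000) × 1.020351 − 1000 = 1001.242 − 1000 = 1.24‰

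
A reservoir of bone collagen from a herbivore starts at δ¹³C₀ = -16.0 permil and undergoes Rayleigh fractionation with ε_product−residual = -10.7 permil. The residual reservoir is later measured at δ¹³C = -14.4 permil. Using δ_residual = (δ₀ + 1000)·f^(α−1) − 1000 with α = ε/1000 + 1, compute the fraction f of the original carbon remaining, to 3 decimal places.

α − 1 = ε/1000 = -0.0107
(δ_res + 1000)/(δ₀ + 1000) = (-14.4 + 1000)/(-16.0 + 1000) = 985.6/984.0 = 1.001626
f = 1.001626^(1/-0.0107) = exp(ln(1.001626)/-0.0107) = exp(0.00162/-0.0107)
f = exp(-0.1518) = 0.8591

0.859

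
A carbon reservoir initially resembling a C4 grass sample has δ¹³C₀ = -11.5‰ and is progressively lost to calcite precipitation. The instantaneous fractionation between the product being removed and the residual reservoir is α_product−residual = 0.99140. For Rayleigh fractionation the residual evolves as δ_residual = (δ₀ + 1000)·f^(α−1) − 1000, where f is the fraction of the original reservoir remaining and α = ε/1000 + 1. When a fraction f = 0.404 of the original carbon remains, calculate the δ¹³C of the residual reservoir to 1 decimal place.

Rayleigh residual: δ_res = (δ₀ + 1000)·f^(α−1) − 1000
α − 1 = -0.00860
f^(α−1) = 0.404^(-0.00860) = 1.007825
δ_res = (-11.5 + 1000) × 1.007825 − 1000 = 996.235 − 1000 = -3.77‰

-3.8‰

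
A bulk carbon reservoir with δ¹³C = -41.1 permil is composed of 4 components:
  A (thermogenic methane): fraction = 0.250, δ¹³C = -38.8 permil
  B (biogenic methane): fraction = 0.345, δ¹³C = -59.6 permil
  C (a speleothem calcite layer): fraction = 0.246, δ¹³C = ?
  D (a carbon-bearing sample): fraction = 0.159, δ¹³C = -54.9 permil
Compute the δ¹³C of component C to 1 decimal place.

Isotope mass balance: δ_bulk = Σ fᵢ·δᵢ.
-41.1 = 0.250×(-38.8) + 0.345×(-59.6) + 0.246×δ_C + 0.159×(-54.9)
0.246·δ_C = -41.1 − (-38.991) = -2.109
δ_C = -2.109 / 0.246 = -8.57 permil

-8.6 permil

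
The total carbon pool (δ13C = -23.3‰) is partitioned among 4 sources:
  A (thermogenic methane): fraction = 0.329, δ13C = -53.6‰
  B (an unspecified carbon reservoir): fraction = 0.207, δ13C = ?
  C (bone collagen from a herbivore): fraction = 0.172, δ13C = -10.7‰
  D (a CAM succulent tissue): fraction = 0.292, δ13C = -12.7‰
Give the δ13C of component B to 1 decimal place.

Isotope mass balance: δ_bulk = Σ fᵢ·δᵢ.
-23.3 = 0.329×(-53.6) + 0.207×δ_B + 0.172×(-10.7) + 0.292×(-12.7)
0.207·δ_B = -23.3 − (-23.183) = -0.117
δ_B = -0.117 / 0.207 = -0.56‰

-0.6‰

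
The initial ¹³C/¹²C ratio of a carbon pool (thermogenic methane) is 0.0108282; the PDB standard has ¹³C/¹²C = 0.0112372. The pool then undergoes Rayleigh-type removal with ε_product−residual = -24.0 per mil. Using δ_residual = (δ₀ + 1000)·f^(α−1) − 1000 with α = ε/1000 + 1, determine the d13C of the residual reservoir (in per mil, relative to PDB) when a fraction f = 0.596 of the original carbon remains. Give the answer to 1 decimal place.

-24.4 per mil

δ₀ = (0.0108282/0.0112372 − 1)×1000 = (0.963603 − 1)×1000 = -36.397 per mil
α − 1 = ε/1000 = -0.0240
f^(α−1) = 0.596^(-0.0240) = 1.012498
δ_res = (-36.397 + 1000) × 1.012498 − 1000 = 975.646 − 1000 = -24.35 per mil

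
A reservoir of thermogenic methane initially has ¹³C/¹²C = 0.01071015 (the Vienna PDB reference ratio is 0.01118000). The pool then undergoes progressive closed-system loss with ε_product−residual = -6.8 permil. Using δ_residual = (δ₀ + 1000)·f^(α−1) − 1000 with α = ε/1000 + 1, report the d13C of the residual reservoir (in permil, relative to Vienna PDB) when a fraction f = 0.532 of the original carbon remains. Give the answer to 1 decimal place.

-37.9 permil

δ₀ = (0.01071015/0.01118000 − 1)×1000 = (0.957974 − 1)×1000 = -42.026 permil
α − 1 = ε/1000 = -0.0068
f^(α−1) = 0.532^(-0.0068) = 1.004301
δ_res = (-42.026 + 1000) × 1.004301 − 1000 = 962.094 − 1000 = -37.91 permil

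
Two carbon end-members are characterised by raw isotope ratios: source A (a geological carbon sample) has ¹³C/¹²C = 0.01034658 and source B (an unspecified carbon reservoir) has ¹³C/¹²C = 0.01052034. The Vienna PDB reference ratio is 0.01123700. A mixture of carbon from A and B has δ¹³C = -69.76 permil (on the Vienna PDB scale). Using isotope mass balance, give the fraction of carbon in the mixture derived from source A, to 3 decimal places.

0.387

δ_A = (0.01034658/0.01123700 − 1)×1000 = (0.920760 − 1)×1000 = -79.240 permil
δ_B = (0.01052034/0.01123700 − 1)×1000 = (0.936223 − 1)×1000 = -63.777 permil
f_A = (δ_mix − δ_B)/(δ_A − δ_B) = (-69.76 − (-63.777))/(-79.240 − (-63.777))
f_A = -5.983 / -15.463 = 0.3869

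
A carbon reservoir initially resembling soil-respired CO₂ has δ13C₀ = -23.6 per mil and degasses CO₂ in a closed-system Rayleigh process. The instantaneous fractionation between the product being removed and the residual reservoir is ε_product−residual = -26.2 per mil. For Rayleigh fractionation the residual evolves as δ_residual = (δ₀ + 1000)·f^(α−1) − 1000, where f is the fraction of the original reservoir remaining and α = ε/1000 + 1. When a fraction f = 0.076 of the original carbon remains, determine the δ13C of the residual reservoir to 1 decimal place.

Rayleigh residual: δ_res = (δ₀ + 1000)·f^(α−1) − 1000
α = ε/1000 + 1 = 0.97380, so α − 1 = -0.02620
f^(α−1) = 0.076^(-0.02620) = 1.069849
δ_res = (-23.6 + 1000) × 1.069849 − 1000 = 1044.601 − 1000 = 44.60 per mil

44.6 per mil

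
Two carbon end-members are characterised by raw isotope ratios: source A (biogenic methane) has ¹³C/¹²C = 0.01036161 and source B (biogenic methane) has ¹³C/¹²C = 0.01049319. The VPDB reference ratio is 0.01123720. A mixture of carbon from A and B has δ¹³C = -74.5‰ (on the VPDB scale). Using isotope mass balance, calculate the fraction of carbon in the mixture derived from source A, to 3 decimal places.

0.708

δ_A = (0.01036161/0.01123720 − 1)×1000 = (0.922081 − 1)×1000 = -77.919‰
δ_B = (0.01049319/0.01123720 − 1)×1000 = (0.933790 − 1)×1000 = -66.210‰
f_A = (δ_mix − δ_B)/(δ_A − δ_B) = (-74.5 − (-66.210))/(-77.919 − (-66.210))
f_A = -8.290 / -11.709 = 0.7080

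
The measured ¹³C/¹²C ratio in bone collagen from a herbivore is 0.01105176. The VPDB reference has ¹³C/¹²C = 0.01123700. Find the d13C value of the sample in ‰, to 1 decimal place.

-16.5‰

d13C = (R_sample / R_standard − 1) × 1000
R_sample / R_standard = 0.01105176 / 0.01123700 = 0.983515
d13C = (0.983515 − 1) × 1000 = -16.48‰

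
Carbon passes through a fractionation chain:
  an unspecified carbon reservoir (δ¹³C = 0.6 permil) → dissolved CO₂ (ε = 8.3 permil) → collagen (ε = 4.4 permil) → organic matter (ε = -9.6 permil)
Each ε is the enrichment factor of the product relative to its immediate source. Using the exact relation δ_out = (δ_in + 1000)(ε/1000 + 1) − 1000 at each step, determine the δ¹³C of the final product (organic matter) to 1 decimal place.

step 1: δ = (0.60 + 1000)·(8.3/1000 + 1) − 1000 = 8.90 permil
step 2: δ = (8.90 + 1000)·(4.4/1000 + 1) − 1000 = 13.34 permil
step 3: δ = (13.34 + 1000)·(-9.6/1000 + 1) − 1000 = 3.62 permil

3.6 permil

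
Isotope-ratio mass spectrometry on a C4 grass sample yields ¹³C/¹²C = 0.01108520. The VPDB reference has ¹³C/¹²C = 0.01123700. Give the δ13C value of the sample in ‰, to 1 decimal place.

δ13C = (R_sample / R_standard − 1) × 1000
R_sample / R_standard = 0.01108520 / 0.01123700 = 0.986491
δ13C = (0.986491 − 1) × 1000 = -13.51‰

-13.5‰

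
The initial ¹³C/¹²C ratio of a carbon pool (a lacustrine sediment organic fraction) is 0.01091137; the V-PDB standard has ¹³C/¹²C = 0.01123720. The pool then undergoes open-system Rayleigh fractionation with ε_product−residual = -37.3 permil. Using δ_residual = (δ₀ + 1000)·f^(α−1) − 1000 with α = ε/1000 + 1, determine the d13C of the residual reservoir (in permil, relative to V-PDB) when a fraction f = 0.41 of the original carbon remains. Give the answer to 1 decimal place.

3.8 permil

δ₀ = (0.01091137/0.01123720 − 1)×1000 = (0.971004 − 1)×1000 = -28.996 permil
α − 1 = ε/1000 = -0.0373
f^(α−1) = 0.41^(-0.0373) = 1.033816
δ_res = (-28.996 + 1000) × 1.033816 − 1000 = 1003.840 − 1000 = 3.84 permil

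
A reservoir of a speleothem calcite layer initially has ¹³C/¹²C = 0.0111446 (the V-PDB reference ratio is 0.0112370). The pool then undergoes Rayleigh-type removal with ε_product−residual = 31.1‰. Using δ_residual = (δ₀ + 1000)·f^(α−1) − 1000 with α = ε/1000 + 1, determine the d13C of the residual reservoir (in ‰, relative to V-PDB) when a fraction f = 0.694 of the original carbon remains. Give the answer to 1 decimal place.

-19.4‰

δ₀ = (0.0111446/0.0112370 − 1)×1000 = (0.991777 − 1)×1000 = -8.223‰
α − 1 = ε/1000 = 0.0311
f^(α−1) = 0.694^(0.0311) = 0.988704
δ_res = (-8.223 + 1000) × 0.988704 − 1000 = 980.574 − 1000 = -19.43‰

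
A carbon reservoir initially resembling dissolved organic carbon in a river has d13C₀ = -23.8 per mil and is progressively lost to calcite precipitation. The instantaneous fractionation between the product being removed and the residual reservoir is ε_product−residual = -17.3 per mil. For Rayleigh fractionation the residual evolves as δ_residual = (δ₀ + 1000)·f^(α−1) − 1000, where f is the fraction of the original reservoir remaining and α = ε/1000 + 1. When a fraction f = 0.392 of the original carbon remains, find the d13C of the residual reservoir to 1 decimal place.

Rayleigh residual: δ_res = (δ₀ + 1000)·f^(α−1) − 1000
α = ε/1000 + 1 = 0.98270, so α − 1 = -0.01730
f^(α−1) = 0.392^(-0.01730) = 1.016333
δ_res = (-23.8 + 1000) × 1.016333 − 1000 = 992.145 − 1000 = -7.86 per mil

-7.9 per mil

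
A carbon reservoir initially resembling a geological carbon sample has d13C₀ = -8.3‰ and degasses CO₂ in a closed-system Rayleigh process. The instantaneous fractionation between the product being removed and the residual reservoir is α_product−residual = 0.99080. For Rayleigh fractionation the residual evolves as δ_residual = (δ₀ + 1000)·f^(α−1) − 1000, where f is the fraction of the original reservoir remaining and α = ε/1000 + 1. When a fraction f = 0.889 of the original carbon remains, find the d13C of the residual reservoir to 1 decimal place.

-7.2‰

Rayleigh residual: δ_res = (δ₀ + 1000)·f^(α−1) − 1000
α − 1 = -0.00920
f^(α−1) = 0.889^(-0.00920) = 1.001083
δ_res = (-8.3 + 1000) × 1.001083 − 1000 = 992.774 − 1000 = -7.23‰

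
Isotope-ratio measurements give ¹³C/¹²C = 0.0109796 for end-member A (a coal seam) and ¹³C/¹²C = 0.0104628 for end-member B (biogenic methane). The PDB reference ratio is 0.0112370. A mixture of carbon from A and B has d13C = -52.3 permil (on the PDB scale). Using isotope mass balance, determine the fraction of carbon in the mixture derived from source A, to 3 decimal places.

0.361

δ_A = (0.0109796/0.0112370 − 1)×1000 = (0.977094 − 1)×1000 = -22.906 permil
δ_B = (0.0104628/0.0112370 − 1)×1000 = (0.931103 − 1)×1000 = -68.897 permil
f_A = (δ_mix − δ_B)/(δ_A − δ_B) = (-52.3 − (-68.897))/(-22.906 − (-68.897))
f_A = 16.597 / 45.991 = 0.3609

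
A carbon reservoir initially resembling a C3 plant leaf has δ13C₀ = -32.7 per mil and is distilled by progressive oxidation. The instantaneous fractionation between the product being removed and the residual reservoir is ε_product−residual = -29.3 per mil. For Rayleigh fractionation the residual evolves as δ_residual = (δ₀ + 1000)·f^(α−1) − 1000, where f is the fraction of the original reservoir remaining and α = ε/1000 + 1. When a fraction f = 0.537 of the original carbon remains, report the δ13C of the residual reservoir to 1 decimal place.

Rayleigh residual: δ_res = (δ₀ + 1000)·f^(α−1) − 1000
α = ε/1000 + 1 = 0.97070, so α − 1 = -0.02930
f^(α−1) = 0.537^(-0.02930) = 1.018384
δ_res = (-32.7 + 1000) × 1.018384 − 1000 = 985.083 − 1000 = -14.92 per mil

-14.9 per mil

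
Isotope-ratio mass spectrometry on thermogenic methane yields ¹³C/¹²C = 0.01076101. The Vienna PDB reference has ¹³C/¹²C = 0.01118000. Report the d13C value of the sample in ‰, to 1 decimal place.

-37.5‰

d13C = (R_sample / R_standard − 1) × 1000
R_sample / R_standard = 0.01076101 / 0.01118000 = 0.962523
d13C = (0.962523 − 1) × 1000 = -37.48‰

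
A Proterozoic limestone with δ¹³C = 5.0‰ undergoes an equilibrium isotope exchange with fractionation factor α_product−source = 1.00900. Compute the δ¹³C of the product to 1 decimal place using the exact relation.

14.0‰

δ_product = (δ_source + 1000)·α − 1000
δ_product = (5.0 + 1000) × 1.00900 − 1000
δ_product = 1014.045 − 1000 = 14.04‰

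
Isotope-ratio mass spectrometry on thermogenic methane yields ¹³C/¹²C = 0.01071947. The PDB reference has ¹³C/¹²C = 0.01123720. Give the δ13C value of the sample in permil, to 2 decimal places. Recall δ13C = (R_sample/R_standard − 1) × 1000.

δ13C = (R_sample / R_standard − 1) × 1000
R_sample / R_standard = 0.01071947 / 0.01123720 = 0.953927
δ13C = (0.953927 − 1) × 1000 = -46.073 permil

-46.07 permil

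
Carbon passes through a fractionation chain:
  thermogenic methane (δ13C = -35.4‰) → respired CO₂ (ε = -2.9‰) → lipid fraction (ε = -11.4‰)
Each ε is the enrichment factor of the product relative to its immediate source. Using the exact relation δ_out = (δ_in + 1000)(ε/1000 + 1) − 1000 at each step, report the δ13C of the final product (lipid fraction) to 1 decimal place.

-49.2‰

step 1: δ = (-35.40 + 1000)·(-2.9/1000 + 1) − 1000 = -38.20‰
step 2: δ = (-38.20 + 1000)·(-11.4/1000 + 1) − 1000 = -49.16‰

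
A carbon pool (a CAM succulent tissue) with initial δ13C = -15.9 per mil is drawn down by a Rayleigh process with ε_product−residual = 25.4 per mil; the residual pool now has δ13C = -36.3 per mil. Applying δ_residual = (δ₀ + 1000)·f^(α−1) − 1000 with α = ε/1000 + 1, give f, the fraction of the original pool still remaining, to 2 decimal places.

α − 1 = ε/1000 = 0.0254
(δ_res + 1000)/(δ₀ + 1000) = (-36.3 + 1000)/(-15.9 + 1000) = 963.7/984.1 = 0.979270
f = 0.979270^(1/0.0254) = exp(ln(0.979270)/0.0254) = exp(-0.02095/0.0254)
f = exp(-0.8247) = 0.4384

0.44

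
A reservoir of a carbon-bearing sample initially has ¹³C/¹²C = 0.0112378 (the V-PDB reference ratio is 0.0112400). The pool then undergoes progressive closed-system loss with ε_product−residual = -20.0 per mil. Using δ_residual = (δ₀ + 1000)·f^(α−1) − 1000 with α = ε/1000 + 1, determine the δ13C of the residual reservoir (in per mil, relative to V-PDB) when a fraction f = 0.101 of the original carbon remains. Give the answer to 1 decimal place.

δ₀ = (0.0112378/0.0112400 − 1)×1000 = (0.999804 − 1)×1000 = -0.196 per mil
α − 1 = ε/1000 = -0.0200
f^(α−1) = 0.101^(-0.0200) = 1.046920
δ_res = (-0.196 + 1000) × 1.046920 − 1000 = 1046.715 − 1000 = 46.72 per mil

46.7 per mil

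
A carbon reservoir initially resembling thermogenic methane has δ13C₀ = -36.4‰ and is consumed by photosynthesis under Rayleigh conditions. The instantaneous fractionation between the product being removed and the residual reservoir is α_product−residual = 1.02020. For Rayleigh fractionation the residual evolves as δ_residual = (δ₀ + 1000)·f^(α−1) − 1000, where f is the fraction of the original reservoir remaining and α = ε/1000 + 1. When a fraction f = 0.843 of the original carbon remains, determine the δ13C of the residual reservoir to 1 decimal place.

Rayleigh residual: δ_res = (δ₀ + 1000)·f^(α−1) − 1000
α − 1 = 0.02020
f^(α−1) = 0.843^(0.02020) = 0.996556
δ_res = (-36.4 + 1000) × 0.996556 − 1000 = 960.281 − 1000 = -39.72‰

-39.7‰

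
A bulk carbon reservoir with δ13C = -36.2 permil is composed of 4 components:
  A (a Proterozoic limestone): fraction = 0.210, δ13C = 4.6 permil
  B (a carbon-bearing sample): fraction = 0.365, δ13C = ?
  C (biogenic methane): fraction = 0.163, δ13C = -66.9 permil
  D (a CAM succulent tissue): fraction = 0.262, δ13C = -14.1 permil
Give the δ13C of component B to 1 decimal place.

Isotope mass balance: δ_bulk = Σ fᵢ·δᵢ.
-36.2 = 0.210×(4.6) + 0.365×δ_B + 0.163×(-66.9) + 0.262×(-14.1)
0.365·δ_B = -36.2 − (-13.633) = -22.567
δ_B = -22.567 / 0.365 = -61.83 permil

-61.8 permil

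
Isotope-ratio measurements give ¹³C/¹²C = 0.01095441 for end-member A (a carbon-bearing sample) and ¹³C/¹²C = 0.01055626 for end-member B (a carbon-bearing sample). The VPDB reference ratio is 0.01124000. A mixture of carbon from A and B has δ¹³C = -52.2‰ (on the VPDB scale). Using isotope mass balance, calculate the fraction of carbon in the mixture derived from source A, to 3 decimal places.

0.244

δ_A = (0.01095441/0.01124000 − 1)×1000 = (0.974592 − 1)×1000 = -25.408‰
δ_B = (0.01055626/0.01124000 − 1)×1000 = (0.939169 − 1)×1000 = -60.831‰
f_A = (δ_mix − δ_B)/(δ_A − δ_B) = (-52.2 − (-60.831))/(-25.408 − (-60.831))
f_A = 8.631 / 35.423 = 0.2437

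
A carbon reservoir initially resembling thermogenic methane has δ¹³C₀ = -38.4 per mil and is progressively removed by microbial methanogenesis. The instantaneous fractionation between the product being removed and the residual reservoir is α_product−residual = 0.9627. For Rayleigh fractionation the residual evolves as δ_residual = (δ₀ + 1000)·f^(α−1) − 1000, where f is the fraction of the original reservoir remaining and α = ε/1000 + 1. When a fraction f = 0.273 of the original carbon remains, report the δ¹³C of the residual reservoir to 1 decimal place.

9.3 per mil

Rayleigh residual: δ_res = (δ₀ + 1000)·f^(α−1) − 1000
α − 1 = -0.03730
f^(α−1) = 0.273^(-0.03730) = 1.049618
δ_res = (-38.4 + 1000) × 1.049618 − 1000 = 1009.312 − 1000 = 9.31 per mil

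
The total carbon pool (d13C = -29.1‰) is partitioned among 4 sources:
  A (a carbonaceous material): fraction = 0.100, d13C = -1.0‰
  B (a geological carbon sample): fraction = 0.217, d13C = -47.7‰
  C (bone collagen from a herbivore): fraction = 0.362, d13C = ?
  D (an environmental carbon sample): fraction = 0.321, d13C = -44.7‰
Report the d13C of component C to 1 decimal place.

Isotope mass balance: δ_bulk = Σ fᵢ·δᵢ.
-29.1 = 0.100×(-1.0) + 0.217×(-47.7) + 0.362×δ_C + 0.321×(-44.7)
0.362·δ_C = -29.1 − (-24.800) = -4.300
δ_C = -4.300 / 0.362 = -11.88‰

-11.9‰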